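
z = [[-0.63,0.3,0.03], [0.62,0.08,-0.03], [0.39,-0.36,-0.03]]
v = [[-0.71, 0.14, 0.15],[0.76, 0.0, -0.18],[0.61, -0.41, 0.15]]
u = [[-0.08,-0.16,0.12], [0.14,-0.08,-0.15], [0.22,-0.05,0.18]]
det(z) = 0.00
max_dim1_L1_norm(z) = 0.96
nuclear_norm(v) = 1.70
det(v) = -0.03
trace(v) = -0.56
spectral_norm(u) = 0.30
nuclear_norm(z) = 1.38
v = z + u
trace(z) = -0.58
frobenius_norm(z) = 1.08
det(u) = 0.01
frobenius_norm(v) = 1.31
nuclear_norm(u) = 0.71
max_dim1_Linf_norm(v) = 0.76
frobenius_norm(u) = 0.42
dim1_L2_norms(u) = [0.22, 0.22, 0.29]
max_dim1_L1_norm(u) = 0.45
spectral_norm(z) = 1.02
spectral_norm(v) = 1.25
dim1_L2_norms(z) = [0.7, 0.63, 0.53]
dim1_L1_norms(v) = [1.0, 0.94, 1.17]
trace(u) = 0.02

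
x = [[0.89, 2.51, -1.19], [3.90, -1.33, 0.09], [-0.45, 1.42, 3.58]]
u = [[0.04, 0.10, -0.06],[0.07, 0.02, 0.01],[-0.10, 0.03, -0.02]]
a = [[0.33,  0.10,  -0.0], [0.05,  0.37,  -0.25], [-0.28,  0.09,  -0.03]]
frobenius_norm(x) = 6.37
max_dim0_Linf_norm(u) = 0.1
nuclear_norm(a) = 0.95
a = x @ u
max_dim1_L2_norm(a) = 0.45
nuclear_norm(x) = 10.86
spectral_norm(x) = 4.42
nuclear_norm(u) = 0.27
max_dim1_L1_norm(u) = 0.2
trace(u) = 0.04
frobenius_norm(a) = 0.64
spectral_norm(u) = 0.13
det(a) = 0.01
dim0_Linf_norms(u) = [0.1, 0.1, 0.06]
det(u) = -0.00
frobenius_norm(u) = 0.18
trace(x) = 3.14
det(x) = -45.38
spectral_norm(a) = 0.48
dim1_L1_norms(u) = [0.2, 0.1, 0.15]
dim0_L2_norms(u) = [0.13, 0.11, 0.06]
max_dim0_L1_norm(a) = 0.66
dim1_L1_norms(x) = [4.59, 5.32, 5.45]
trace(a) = 0.67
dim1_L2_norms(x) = [2.92, 4.12, 3.88]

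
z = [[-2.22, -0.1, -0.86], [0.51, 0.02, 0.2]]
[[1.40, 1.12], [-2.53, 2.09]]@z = [[-2.54, -0.12, -0.98], [6.68, 0.29, 2.59]]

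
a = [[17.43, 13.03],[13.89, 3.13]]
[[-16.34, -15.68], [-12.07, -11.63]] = a @ [[-0.84, -0.81], [-0.13, -0.12]]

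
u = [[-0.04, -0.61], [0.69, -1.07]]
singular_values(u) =[1.37, 0.34]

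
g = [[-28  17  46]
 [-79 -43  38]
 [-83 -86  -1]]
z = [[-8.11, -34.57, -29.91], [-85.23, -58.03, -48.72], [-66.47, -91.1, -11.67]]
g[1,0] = -79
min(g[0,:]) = -28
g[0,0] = -28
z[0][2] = -29.91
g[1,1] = -43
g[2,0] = -83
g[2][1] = -86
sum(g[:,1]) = -112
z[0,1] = -34.57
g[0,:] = [-28, 17, 46]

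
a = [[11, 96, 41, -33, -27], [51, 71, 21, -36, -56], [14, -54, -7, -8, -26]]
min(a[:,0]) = 11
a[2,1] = -54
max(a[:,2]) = 41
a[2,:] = [14, -54, -7, -8, -26]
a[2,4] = -26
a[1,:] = [51, 71, 21, -36, -56]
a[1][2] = 21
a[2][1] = -54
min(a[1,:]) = -56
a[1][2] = 21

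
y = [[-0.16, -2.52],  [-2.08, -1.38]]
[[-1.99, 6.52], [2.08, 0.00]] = y @ [[-1.59, 1.79], [0.89, -2.70]]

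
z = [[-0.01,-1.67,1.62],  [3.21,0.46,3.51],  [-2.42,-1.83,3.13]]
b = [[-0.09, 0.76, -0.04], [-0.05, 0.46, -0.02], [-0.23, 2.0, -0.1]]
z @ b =[[-0.29,2.46,-0.13], [-1.12,9.67,-0.49], [-0.41,3.58,-0.18]]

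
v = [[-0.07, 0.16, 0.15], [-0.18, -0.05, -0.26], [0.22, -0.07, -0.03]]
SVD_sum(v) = [[0.07,0.03,0.1], [-0.17,-0.08,-0.26], [0.04,0.02,0.06]] + [[-0.15, 0.1, 0.07], [-0.02, 0.01, 0.01], [0.17, -0.12, -0.08]] + [[0.01, 0.03, -0.02], [0.01, 0.02, -0.01], [0.01, 0.03, -0.02]]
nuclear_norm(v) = 0.69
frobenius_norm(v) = 0.46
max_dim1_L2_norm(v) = 0.32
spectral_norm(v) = 0.35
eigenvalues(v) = [(0.06+0.12j), (0.06-0.12j), (-0.28+0j)]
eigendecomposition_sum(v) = [[0.00+0.05j, (0.03+0.02j), -0.01+0.05j],[(-0.1+0.06j), -0.01+0.07j, (-0.1+0.04j)],[0.07-0.01j, 0.02-0.04j, 0.06-0.00j]] + [[-0.05j, 0.03-0.02j, (-0.01-0.05j)], [(-0.1-0.06j), (-0.01-0.07j), (-0.1-0.04j)], [(0.07+0.01j), 0.02+0.04j, (0.06+0j)]] + [[(-0.08+0j), (0.11+0j), 0.16+0.00j],  [(0.03-0j), -0.04-0.00j, -0.06-0.00j],  [0.08-0.00j, -0.11-0.00j, (-0.16-0j)]]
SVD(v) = [[0.35, 0.66, 0.67], [-0.91, 0.08, 0.41], [0.22, -0.75, 0.63]] @ diag([0.3501063013262819, 0.29052238843183703, 0.05217585257081608]) @ [[0.53,0.25,0.81], [-0.77,0.53,0.35], [0.34,0.81,-0.47]]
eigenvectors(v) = [[(0.15-0.32j), 0.15+0.32j, -0.69+0.00j],[0.80+0.00j, 0.80-0.00j, (0.24+0j)],[-0.45-0.16j, (-0.45+0.16j), 0.68+0.00j]]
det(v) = -0.01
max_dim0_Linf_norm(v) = 0.26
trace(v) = -0.15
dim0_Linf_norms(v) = [0.22, 0.16, 0.26]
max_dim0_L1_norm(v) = 0.47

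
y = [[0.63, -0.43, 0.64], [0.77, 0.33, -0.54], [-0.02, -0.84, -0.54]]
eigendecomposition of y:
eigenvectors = [[(0.69+0j), (0.69-0j), (-0.21+0j)], [0.07-0.62j, (0.07+0.62j), 0.47+0.00j], [0.13+0.34j, (0.13-0.34j), (0.86+0j)]]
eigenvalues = [(0.71+0.7j), (0.71-0.7j), (-1+0j)]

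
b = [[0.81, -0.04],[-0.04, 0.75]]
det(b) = 0.606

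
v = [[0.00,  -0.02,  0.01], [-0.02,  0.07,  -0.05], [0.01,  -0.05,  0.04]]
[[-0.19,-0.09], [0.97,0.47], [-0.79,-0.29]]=v @ [[1.29,-8.35],[-1.27,5.32],[-21.60,1.38]]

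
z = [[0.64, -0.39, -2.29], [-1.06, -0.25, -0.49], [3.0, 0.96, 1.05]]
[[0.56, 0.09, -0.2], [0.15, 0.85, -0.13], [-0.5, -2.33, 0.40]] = z @ [[0.05,-0.69,0.05], [-0.52,-0.02,0.18], [-0.14,-0.23,0.07]]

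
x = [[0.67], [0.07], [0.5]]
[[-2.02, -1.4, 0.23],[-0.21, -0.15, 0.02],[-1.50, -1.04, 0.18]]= x @ [[-3.01,-2.09,0.35]]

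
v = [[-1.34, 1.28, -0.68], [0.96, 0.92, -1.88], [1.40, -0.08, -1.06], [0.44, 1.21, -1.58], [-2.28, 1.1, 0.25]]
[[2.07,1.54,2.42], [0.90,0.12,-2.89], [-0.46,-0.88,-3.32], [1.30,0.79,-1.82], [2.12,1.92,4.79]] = v@[[-0.63, 0.00, -2.4], [0.72, 1.58, -0.62], [-0.45, 0.71, 0.01]]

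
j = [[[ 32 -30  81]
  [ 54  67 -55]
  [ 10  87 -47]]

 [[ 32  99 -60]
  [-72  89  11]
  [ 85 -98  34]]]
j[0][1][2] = -55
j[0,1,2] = -55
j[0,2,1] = 87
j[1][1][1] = 89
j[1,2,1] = -98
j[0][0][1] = -30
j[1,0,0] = 32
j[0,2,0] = 10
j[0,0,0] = 32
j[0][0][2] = 81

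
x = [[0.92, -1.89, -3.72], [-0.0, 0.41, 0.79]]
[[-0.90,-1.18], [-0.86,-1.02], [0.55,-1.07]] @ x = [[-0.83, 1.22, 2.42], [-0.79, 1.21, 2.39], [0.51, -1.48, -2.89]]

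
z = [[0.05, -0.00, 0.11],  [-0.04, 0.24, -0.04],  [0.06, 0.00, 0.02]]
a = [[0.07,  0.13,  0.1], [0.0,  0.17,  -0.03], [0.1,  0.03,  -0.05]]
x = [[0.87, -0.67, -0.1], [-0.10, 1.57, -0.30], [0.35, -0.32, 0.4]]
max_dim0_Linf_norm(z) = 0.24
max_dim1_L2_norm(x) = 1.6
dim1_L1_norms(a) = [0.3, 0.2, 0.18]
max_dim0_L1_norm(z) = 0.24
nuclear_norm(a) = 0.44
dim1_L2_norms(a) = [0.18, 0.17, 0.12]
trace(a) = 0.19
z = x @ a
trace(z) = 0.31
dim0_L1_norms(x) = [1.32, 2.56, 0.8]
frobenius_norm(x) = 2.04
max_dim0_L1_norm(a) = 0.33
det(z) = -0.00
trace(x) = 2.84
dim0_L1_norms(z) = [0.15, 0.24, 0.17]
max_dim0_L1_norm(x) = 2.56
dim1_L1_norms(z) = [0.16, 0.32, 0.08]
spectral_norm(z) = 0.25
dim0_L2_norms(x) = [0.94, 1.74, 0.51]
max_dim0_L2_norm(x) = 1.74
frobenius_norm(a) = 0.27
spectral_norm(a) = 0.23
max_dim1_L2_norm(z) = 0.25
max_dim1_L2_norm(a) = 0.18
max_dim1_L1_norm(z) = 0.32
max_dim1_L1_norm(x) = 1.97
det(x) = 0.56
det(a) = -0.00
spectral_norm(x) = 1.85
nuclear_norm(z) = 0.42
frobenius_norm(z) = 0.28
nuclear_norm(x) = 3.01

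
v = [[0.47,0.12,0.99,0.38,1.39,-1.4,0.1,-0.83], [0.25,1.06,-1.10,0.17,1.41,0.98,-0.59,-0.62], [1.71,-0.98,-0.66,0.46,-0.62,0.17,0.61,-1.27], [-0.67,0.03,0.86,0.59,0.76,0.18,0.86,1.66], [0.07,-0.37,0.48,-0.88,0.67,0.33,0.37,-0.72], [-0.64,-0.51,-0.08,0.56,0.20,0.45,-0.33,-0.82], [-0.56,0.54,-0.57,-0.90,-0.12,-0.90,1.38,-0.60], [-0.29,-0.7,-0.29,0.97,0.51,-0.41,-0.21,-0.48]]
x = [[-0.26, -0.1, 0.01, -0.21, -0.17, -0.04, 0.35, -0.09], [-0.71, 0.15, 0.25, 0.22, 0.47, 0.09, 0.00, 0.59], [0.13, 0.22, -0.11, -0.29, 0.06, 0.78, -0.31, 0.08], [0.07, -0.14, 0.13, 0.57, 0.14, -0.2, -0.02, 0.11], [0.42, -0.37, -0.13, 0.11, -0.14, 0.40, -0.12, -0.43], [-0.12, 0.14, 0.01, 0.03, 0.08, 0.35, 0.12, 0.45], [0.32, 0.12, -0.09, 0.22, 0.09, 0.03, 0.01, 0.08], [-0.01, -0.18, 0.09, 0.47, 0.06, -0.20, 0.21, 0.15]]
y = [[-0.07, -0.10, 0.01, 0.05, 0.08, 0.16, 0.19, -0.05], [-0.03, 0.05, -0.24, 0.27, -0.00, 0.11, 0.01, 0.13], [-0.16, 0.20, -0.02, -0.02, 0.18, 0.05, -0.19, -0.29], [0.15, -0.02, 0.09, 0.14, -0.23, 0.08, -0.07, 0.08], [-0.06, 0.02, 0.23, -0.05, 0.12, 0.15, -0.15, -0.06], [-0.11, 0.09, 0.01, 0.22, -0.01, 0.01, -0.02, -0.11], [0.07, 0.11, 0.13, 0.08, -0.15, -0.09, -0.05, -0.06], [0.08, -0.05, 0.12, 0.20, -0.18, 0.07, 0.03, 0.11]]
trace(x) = 0.72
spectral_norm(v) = 3.22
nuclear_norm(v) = 15.60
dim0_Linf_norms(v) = [1.71, 1.06, 1.1, 0.97, 1.41, 1.4, 1.38, 1.66]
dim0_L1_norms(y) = [0.73, 0.64, 0.85, 1.03, 0.95, 0.72, 0.71, 0.89]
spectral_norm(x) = 1.39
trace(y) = 0.29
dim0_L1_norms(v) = [4.66, 4.31, 5.03, 4.91, 5.68, 4.82, 4.45, 7.0]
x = y @ v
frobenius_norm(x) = 2.12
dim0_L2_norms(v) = [2.11, 1.81, 2.0, 1.89, 2.38, 2.07, 1.91, 2.69]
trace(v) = 3.48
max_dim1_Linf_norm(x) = 0.78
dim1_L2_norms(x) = [0.53, 1.1, 0.94, 0.66, 0.85, 0.62, 0.43, 0.61]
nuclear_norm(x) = 4.51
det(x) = 0.00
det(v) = 65.62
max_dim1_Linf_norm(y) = 0.29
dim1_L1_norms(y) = [0.71, 0.84, 1.11, 0.86, 0.84, 0.58, 0.74, 0.84]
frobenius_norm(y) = 0.99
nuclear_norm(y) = 2.27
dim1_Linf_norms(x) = [0.35, 0.71, 0.78, 0.57, 0.43, 0.45, 0.32, 0.47]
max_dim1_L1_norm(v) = 6.48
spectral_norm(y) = 0.62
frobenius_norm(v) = 6.01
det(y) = 0.00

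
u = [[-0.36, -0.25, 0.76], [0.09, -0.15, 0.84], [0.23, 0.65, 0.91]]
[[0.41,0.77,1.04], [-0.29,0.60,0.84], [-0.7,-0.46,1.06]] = u @ [[-1.47, -0.17, -0.7],[-0.24, -1.33, 0.29],[-0.23, 0.49, 1.13]]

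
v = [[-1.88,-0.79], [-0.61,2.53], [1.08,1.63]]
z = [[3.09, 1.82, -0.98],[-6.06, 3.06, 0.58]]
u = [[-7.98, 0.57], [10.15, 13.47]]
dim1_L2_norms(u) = [8.0, 16.87]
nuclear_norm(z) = 10.14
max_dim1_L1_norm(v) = 3.14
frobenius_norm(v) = 3.84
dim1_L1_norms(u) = [8.55, 23.62]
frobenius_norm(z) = 7.76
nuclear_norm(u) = 23.98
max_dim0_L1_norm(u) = 18.13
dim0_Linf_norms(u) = [10.15, 13.47]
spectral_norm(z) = 7.17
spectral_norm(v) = 3.20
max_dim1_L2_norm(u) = 16.87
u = z @ v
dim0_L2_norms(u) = [12.91, 13.48]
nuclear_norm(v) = 5.32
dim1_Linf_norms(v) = [1.88, 2.53, 1.63]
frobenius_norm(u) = 18.67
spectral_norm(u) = 17.51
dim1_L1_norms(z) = [5.89, 9.7]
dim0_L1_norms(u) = [18.13, 14.04]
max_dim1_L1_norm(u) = 23.62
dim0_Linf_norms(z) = [6.06, 3.06, 0.98]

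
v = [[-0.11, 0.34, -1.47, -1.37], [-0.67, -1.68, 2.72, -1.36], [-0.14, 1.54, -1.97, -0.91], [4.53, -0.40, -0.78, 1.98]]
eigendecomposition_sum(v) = [[(-0.58+0j), (0.2+0j), 0.47-0.00j, -0.12-0.00j], [-1.61+0.00j, (0.55+0j), 1.30-0.00j, (-0.35-0j)], [-1.15+0.00j, 0.40+0.00j, 0.93-0.00j, (-0.25-0j)], [(1.39-0j), -0.48+0.00j, (-1.13+0j), (0.3+0j)]] + [[(0.21+1.44j),(-0.22+0.04j),-0.56-0.48j,(-0.63+0.25j)],[(0.55+1.17j),(-0.18+0.09j),-0.60-0.26j,(-0.47+0.37j)],[0.45+0.89j,-0.14+0.07j,-0.47-0.19j,-0.36+0.30j],[1.58-1.50j,0.24+0.24j,(-0.1+1.1j),0.85+0.56j]] + [[0.21-1.44j, -0.22-0.04j, (-0.56+0.48j), -0.63-0.25j], [0.55-1.17j, (-0.18-0.09j), -0.60+0.26j, (-0.47-0.37j)], [0.45-0.89j, (-0.14-0.07j), -0.47+0.19j, -0.36-0.30j], [1.58+1.50j, (0.24-0.24j), -0.10-1.10j, 0.85-0.56j]] + [[(0.05-0j), 0.59-0.00j, (-0.82+0j), 0.02+0.00j], [-0.16+0.00j, (-1.87+0j), (2.61-0j), -0.07-0.00j], [0.12-0.00j, (1.42-0j), (-1.97+0j), 0.05+0.00j], [(-0.03+0j), (-0.4+0j), 0.55-0.00j, -0.01-0.00j]]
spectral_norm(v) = 5.34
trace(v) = -1.78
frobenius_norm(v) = 7.00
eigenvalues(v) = [(1.21+0j), (0.41+1.91j), (0.41-1.91j), (-3.81+0j)]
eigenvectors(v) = [[(-0.23+0j),(-0.27+0.39j),(-0.27-0.39j),-0.24+0.00j], [(-0.65+0j),(-0.13+0.4j),(-0.13-0.4j),0.76+0.00j], [-0.46+0.00j,-0.09+0.31j,-0.09-0.31j,(-0.58+0j)], [(0.56+0j),0.71+0.00j,(0.71-0j),0.16+0.00j]]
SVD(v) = [[-0.02, 0.39, -0.68, 0.61], [-0.43, -0.6, -0.6, -0.3], [0.06, 0.62, -0.30, -0.73], [0.90, -0.32, -0.28, -0.08]] @ diag([5.343217682829433, 4.157161037501542, 1.7181363539314511, 0.45906902691982193]) @ [[0.82,0.08,-0.37,0.44], [-0.28,0.53,-0.77,-0.22], [-0.44,0.26,0.1,0.85], [-0.24,-0.8,-0.52,0.17]]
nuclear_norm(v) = 11.68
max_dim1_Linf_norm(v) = 4.53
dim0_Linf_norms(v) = [4.53, 1.68, 2.72, 1.98]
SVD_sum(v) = [[-0.10, -0.01, 0.05, -0.05], [-1.86, -0.19, 0.83, -1.0], [0.27, 0.03, -0.12, 0.15], [3.94, 0.4, -1.76, 2.11]] + [[-0.46, 0.88, -1.26, -0.36],[0.70, -1.34, 1.92, 0.55],[-0.72, 1.38, -1.97, -0.56],[0.37, -0.7, 1.01, 0.29]] + [[0.52,-0.3,-0.11,-1.0], [0.46,-0.27,-0.10,-0.89], [0.22,-0.13,-0.05,-0.43], [0.21,-0.12,-0.05,-0.41]] + [[-0.07, -0.23, -0.15, 0.05], [0.03, 0.11, 0.07, -0.02], [0.08, 0.27, 0.17, -0.06], [0.01, 0.03, 0.02, -0.01]]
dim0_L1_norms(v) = [5.45, 3.96, 6.94, 5.62]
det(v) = -17.52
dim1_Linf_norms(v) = [1.47, 2.72, 1.97, 4.53]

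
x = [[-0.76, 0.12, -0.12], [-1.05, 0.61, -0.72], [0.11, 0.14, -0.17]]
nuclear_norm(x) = 2.00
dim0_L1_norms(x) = [1.92, 0.87, 1.01]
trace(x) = -0.32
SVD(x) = [[-0.45,  0.73,  0.51], [-0.89,  -0.36,  -0.28], [-0.03,  -0.58,  0.82]] @ diag([1.575903166240622, 0.42012890188903745, 0.004573448402913626]) @ [[0.81,-0.38,0.44], [-0.59,-0.50,0.64], [0.02,0.78,0.63]]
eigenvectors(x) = [[0.81, -0.07, 0.03], [0.49, -0.95, 0.79], [-0.34, -0.3, 0.61]]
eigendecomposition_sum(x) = [[-0.71, 0.08, -0.07],[-0.43, 0.05, -0.04],[0.30, -0.03, 0.03]] + [[-0.05, 0.04, -0.06], [-0.65, 0.58, -0.72], [-0.2, 0.18, -0.23]] + [[0.0, -0.0, 0.0], [0.02, -0.01, 0.04], [0.02, -0.01, 0.03]]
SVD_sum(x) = [[-0.58, 0.27, -0.32], [-1.14, 0.54, -0.62], [-0.03, 0.02, -0.02]] + [[-0.18, -0.15, 0.2], [0.09, 0.08, -0.1], [0.14, 0.12, -0.15]] + [[0.0,0.0,0.0], [-0.00,-0.00,-0.0], [0.0,0.0,0.0]]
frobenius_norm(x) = 1.63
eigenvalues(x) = [-0.64, 0.3, 0.02]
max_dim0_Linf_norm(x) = 1.05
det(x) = -0.00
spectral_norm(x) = 1.58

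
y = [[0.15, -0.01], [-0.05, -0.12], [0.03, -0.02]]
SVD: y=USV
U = [[-0.85, -0.47], [0.51, -0.85], [-0.14, -0.24]]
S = [0.16, 0.12]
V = [[-0.95,  -0.30], [-0.30,  0.95]]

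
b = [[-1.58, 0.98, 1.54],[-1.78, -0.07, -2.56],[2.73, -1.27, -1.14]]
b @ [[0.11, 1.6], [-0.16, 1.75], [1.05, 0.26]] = [[1.29, -0.41], [-2.87, -3.64], [-0.69, 1.85]]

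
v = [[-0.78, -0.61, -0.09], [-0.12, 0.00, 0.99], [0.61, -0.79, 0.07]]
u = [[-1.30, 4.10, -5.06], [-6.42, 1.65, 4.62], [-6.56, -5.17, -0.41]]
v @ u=[[5.52, -3.74, 1.17], [-6.34, -5.61, 0.20], [3.82, 0.84, -6.77]]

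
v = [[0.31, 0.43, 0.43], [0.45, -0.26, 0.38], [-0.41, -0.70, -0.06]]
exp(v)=[[1.33, 0.28, 0.55],  [0.37, 0.72, 0.4],  [-0.6, -0.65, 0.7]]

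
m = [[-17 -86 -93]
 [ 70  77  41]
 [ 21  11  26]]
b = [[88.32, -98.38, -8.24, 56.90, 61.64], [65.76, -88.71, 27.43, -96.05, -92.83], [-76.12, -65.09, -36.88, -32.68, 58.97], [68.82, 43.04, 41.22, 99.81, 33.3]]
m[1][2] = 41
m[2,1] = 11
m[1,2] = 41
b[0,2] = -8.24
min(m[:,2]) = -93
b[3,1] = 43.04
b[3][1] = 43.04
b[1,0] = 65.76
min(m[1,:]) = 41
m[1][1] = 77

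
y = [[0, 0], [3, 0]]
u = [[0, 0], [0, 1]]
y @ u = [[0, 0], [0, 0]]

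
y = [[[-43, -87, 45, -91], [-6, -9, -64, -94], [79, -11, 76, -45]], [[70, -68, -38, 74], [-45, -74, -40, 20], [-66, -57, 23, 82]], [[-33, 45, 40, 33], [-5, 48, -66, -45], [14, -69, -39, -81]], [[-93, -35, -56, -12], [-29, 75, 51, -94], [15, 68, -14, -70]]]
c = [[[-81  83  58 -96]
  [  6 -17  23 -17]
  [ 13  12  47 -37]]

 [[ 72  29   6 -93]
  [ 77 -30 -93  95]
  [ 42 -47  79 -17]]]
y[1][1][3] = 20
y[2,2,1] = -69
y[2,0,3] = 33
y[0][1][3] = -94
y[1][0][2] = -38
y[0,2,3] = -45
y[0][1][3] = -94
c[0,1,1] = -17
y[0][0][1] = -87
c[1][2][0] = 42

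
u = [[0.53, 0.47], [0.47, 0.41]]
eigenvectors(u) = [[0.75, -0.66],[0.66, 0.75]]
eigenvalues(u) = [0.94, -0.0]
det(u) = -0.00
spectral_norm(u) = 0.94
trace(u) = 0.94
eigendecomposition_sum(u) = [[0.53, 0.47],[0.47, 0.41]] + [[-0.00,0.00],[0.00,-0.0]]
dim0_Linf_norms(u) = [0.53, 0.47]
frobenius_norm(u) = 0.94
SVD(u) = [[-0.75, -0.66],[-0.66, 0.75]] @ diag([0.9438143096192854, 0.0038143096192853046]) @ [[-0.75, -0.66], [0.66, -0.75]]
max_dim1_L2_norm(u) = 0.71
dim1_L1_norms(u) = [1.0, 0.88]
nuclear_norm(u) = 0.95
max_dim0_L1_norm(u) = 1.0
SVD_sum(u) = [[0.53, 0.47], [0.47, 0.41]] + [[-0.00, 0.0], [0.00, -0.0]]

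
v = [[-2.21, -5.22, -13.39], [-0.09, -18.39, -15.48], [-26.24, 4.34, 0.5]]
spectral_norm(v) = 28.18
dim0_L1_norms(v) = [28.54, 27.95, 29.37]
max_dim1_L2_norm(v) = 26.6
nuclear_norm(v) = 59.84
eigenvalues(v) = [15.13, -23.23, -12.0]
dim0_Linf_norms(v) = [26.24, 18.39, 15.48]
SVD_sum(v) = [[5.15, -6.14, -5.6], [10.73, -12.79, -11.66], [-8.87, 10.58, 9.64]] + [[-8.01, -2.69, -4.41],  [-10.45, -3.52, -5.76],  [-17.29, -5.82, -9.53]] + [[0.64, 3.62, -3.38], [-0.37, -2.08, 1.94], [-0.07, -0.42, 0.39]]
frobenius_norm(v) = 38.69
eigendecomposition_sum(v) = [[8.11, -1.96, -5.35], [5.89, -1.42, -3.88], [-12.79, 3.09, 8.44]] + [[-9.82, -3.55, -7.85], [-22.02, -7.95, -17.61], [-6.83, -2.47, -5.46]] + [[-0.5, 0.28, -0.19],[16.04, -9.02, 6.02],[-6.62, 3.72, -2.48]]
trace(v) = -20.10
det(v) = 4217.90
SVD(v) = [[0.35, -0.37, -0.86], [0.72, -0.48, 0.5], [-0.60, -0.80, 0.1]] @ diag([28.178286076063173, 25.872582058396613, 5.785507017287098]) @ [[0.53, -0.63, -0.57], [0.84, 0.28, 0.46], [-0.13, -0.73, 0.68]]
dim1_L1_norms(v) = [20.82, 33.96, 31.08]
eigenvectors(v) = [[-0.50, 0.39, 0.03], [-0.36, 0.88, -0.92], [0.79, 0.27, 0.38]]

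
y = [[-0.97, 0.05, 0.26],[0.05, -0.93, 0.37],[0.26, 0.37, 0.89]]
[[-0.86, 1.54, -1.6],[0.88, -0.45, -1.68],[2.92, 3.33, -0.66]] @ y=[[0.5, -2.07, -1.08], [-1.31, -0.16, -1.43], [-2.84, -3.2, 1.4]]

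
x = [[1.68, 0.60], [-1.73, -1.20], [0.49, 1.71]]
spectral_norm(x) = 3.06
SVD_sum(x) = [[1.28, 1.08], [-1.6, -1.35], [1.13, 0.95]] + [[0.40, -0.48], [-0.13, 0.15], [-0.64, 0.76]]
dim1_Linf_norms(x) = [1.68, 1.73, 1.71]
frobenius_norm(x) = 3.28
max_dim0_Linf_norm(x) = 1.73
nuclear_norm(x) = 4.25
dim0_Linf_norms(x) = [1.73, 1.71]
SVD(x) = [[-0.55, -0.53], [0.68, 0.17], [-0.48, 0.83]] @ diag([3.0606760897290632, 1.1881758597786811]) @ [[-0.76, -0.65], [-0.65, 0.76]]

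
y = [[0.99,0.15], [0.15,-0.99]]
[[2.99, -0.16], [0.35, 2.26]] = y @ [[3.01, 0.18], [0.1, -2.26]]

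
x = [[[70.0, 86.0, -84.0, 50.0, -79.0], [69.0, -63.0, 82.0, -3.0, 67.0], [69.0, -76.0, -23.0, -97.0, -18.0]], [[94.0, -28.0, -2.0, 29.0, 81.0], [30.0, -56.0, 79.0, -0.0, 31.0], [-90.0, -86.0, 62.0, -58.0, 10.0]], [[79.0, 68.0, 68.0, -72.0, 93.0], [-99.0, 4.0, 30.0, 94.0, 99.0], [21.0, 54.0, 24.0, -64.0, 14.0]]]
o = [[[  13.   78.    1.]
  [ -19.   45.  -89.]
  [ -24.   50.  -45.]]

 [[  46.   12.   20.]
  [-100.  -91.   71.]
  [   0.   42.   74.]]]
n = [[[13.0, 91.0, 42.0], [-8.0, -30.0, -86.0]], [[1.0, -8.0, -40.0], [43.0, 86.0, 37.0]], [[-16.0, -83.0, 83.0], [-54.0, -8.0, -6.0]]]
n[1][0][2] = -40.0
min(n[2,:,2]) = -6.0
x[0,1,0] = 69.0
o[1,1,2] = 71.0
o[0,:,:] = [[13.0, 78.0, 1.0], [-19.0, 45.0, -89.0], [-24.0, 50.0, -45.0]]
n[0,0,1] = 91.0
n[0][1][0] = -8.0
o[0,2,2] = -45.0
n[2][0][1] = -83.0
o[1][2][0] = 0.0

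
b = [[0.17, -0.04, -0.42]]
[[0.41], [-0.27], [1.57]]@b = [[0.07, -0.02, -0.17], [-0.05, 0.01, 0.11], [0.27, -0.06, -0.66]]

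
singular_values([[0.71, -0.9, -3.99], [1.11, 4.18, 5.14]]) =[7.65, 1.97]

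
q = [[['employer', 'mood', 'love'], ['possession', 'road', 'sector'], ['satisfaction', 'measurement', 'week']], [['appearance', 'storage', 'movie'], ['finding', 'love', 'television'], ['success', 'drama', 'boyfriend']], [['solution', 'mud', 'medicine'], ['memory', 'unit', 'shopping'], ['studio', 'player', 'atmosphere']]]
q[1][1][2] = 'television'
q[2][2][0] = 'studio'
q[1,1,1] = 'love'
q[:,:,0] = [['employer', 'possession', 'satisfaction'], ['appearance', 'finding', 'success'], ['solution', 'memory', 'studio']]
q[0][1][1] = 'road'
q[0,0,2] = 'love'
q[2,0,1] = 'mud'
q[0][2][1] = 'measurement'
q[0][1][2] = 'sector'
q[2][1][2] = 'shopping'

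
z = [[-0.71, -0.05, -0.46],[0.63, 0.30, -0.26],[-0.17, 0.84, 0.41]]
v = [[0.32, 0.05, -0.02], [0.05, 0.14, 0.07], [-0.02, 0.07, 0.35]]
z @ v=[[-0.22, -0.07, -0.15], [0.22, 0.06, -0.08], [-0.02, 0.14, 0.21]]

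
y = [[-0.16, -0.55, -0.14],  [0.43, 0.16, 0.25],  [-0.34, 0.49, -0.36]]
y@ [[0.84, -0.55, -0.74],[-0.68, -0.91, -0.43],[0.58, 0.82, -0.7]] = [[0.16, 0.47, 0.45], [0.40, -0.18, -0.56], [-0.83, -0.55, 0.29]]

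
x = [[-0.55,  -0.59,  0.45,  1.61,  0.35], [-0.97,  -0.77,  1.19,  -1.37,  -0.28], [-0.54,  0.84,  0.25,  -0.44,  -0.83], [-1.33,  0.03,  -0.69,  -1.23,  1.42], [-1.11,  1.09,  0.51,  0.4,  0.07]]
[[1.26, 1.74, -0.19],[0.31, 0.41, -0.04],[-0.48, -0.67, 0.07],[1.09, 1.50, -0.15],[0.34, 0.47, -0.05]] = x @ [[-0.71, -0.97, 0.10], [-0.48, -0.66, 0.07], [-0.16, -0.22, 0.02], [0.34, 0.47, -0.05], [0.33, 0.46, -0.05]]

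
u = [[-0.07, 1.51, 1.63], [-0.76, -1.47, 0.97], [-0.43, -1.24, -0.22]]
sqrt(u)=[[0.73+0.16j, (1.81-0.24j), (-0.24+0.46j)], [(-0.36-0.06j), (-0.03+0.09j), (1.19-0.17j)], [(-0.45+0.05j), -0.66-0.07j, 0.72+0.13j]]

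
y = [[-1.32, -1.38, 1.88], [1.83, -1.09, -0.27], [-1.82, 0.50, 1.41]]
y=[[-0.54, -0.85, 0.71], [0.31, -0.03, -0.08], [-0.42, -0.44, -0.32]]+[[-0.78, -0.53, 1.17], [1.52, -1.06, -0.19], [-1.40, 0.94, 1.73]]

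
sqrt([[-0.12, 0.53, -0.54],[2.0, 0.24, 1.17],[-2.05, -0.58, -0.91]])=[[0.76+0.65j, (0.49-0.03j), (0.08+0.48j)], [(0.51-1.15j), (0.35+0.06j), 0.08-0.84j], [(-0.99+0.82j), (-0.64-0.04j), (-0.11+0.6j)]]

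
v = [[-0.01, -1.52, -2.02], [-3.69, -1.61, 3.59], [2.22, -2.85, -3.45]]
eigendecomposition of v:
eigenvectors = [[(-0.7+0j),  (-0.39-0.22j),  (-0.39+0.22j)], [(-0.35+0j),  0.25+0.48j,  0.25-0.48j], [-0.62+0.00j,  (-0.71+0j),  (-0.71-0j)]]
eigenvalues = [(-2.58+0j), (-1.24+2.6j), (-1.24-2.6j)]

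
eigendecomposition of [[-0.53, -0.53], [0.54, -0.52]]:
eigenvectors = [[(0.01-0.7j), (0.01+0.7j)], [(-0.71+0j), -0.71-0.00j]]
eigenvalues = [(-0.52+0.53j), (-0.52-0.53j)]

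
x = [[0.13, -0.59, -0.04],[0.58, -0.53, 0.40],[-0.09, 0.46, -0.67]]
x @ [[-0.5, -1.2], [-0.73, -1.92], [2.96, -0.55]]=[[0.25, 1.0], [1.28, 0.1], [-2.27, -0.41]]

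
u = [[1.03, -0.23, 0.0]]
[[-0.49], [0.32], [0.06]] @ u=[[-0.50, 0.11, 0.00], [0.33, -0.07, 0.00], [0.06, -0.01, 0.0]]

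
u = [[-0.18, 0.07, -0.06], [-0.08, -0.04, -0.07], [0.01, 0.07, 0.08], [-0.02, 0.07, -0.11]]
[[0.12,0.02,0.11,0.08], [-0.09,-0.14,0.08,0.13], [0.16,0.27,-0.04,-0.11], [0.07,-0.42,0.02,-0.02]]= u @[[-0.16, -1.51, -0.64, -0.76], [1.78, -0.28, -0.23, -1.09], [0.51, 3.87, -0.22, -0.35]]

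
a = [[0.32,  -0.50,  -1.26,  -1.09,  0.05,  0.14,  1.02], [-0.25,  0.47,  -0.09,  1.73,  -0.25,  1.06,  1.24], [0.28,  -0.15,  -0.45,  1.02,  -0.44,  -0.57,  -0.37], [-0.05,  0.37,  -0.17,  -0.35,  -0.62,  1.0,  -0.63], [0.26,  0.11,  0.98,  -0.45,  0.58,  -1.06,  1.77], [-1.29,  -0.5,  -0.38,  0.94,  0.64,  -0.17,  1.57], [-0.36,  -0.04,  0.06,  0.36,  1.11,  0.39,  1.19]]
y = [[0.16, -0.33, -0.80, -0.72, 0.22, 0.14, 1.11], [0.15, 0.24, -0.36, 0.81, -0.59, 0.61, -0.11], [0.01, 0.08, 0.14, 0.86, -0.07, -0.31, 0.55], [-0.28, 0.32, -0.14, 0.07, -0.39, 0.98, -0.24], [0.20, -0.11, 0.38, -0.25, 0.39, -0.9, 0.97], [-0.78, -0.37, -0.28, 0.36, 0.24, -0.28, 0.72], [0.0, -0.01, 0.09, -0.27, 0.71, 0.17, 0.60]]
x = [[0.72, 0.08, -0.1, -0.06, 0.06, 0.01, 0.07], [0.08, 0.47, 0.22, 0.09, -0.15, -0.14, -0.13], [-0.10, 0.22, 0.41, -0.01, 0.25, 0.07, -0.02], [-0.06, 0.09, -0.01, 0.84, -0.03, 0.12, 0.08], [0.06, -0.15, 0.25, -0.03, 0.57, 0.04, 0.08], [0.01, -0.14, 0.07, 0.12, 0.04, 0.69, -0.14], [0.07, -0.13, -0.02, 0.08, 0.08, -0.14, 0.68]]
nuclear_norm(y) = 7.32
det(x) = -0.00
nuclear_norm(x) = 4.39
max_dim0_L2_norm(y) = 1.85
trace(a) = 1.59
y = x @ a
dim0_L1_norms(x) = [1.1, 1.28, 1.08, 1.23, 1.18, 1.21, 1.2]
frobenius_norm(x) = 1.84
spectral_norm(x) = 0.93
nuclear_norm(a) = 11.95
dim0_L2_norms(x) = [0.74, 0.59, 0.54, 0.86, 0.65, 0.73, 0.72]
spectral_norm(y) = 2.36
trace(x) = 4.38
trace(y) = 1.32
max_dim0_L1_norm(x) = 1.28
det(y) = -0.00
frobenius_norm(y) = 3.39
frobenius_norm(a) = 5.39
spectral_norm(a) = 3.61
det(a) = -1.80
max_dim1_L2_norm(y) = 1.61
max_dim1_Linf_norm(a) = 1.77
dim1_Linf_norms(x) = [0.72, 0.47, 0.41, 0.84, 0.57, 0.69, 0.68]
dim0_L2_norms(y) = [0.88, 0.65, 1.02, 1.48, 1.13, 1.54, 1.85]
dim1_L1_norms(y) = [3.48, 2.87, 2.02, 2.42, 3.2, 3.03, 1.85]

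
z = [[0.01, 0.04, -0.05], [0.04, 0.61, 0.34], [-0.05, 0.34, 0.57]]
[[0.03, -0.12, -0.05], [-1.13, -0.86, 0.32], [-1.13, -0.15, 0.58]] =z @[[-1.16,-0.22,-1.75], [-0.92,-1.84,0.22], [-1.53,0.81,0.74]]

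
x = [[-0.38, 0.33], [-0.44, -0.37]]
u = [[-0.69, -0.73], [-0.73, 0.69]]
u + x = [[-1.07, -0.4], [-1.17, 0.32]]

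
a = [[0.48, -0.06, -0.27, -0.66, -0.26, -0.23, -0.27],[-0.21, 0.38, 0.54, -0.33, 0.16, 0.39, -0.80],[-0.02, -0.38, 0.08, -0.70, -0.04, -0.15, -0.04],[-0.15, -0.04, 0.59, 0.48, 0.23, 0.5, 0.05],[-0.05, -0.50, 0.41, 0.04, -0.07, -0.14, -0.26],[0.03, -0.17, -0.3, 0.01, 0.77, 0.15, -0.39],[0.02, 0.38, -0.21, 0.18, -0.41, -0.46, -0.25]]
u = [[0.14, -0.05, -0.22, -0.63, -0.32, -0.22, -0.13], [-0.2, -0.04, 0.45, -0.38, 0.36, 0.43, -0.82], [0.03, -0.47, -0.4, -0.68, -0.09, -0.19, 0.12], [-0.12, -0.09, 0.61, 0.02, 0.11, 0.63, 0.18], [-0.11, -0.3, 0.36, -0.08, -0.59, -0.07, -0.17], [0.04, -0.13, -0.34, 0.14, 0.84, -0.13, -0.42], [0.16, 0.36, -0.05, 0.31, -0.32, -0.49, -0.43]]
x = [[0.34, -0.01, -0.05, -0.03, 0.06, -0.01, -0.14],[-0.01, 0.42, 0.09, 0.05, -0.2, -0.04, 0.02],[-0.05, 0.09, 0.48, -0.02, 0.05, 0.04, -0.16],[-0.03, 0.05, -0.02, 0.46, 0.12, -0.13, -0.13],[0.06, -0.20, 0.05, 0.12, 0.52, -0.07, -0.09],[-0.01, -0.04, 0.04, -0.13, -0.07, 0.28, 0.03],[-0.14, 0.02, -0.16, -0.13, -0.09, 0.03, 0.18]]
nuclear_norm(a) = 5.59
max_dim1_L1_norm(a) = 2.81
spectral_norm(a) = 1.46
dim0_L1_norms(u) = [0.8, 1.44, 2.43, 2.24, 2.63, 2.16, 2.27]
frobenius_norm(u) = 2.49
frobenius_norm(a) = 2.45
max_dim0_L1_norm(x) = 1.11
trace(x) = 2.68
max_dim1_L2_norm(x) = 0.59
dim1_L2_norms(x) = [0.38, 0.48, 0.52, 0.51, 0.59, 0.32, 0.32]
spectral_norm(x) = 0.76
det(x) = -0.00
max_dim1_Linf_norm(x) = 0.52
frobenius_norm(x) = 1.21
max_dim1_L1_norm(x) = 1.11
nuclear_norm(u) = 5.43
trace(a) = 1.25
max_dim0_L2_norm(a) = 1.14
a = x + u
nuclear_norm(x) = 2.70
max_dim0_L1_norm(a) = 2.4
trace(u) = -1.43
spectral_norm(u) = 1.41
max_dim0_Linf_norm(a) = 0.8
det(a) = 0.01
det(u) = 0.00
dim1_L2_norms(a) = [0.97, 1.19, 0.82, 0.95, 0.72, 0.94, 0.81]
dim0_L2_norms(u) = [0.34, 0.69, 1.02, 1.06, 1.19, 0.96, 1.06]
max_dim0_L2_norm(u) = 1.19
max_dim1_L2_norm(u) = 1.17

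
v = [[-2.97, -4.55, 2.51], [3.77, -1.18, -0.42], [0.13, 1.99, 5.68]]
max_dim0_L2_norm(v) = 6.22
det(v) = 134.32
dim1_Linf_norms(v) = [4.55, 3.77, 5.68]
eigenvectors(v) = [[(0.75+0j), 0.75-0.00j, 0.24+0.00j], [-0.16-0.63j, -0.16+0.63j, 0.07+0.00j], [-0.05+0.13j, (-0.05-0.13j), 0.97+0.00j]]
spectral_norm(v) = 6.57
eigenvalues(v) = [(-2.16+4.27j), (-2.16-4.27j), (5.86+0j)]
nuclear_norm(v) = 15.82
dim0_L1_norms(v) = [6.87, 7.72, 8.61]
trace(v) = 1.53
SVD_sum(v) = [[-2.12, -1.07, 3.92], [0.84, 0.43, -1.56], [-2.0, -1.01, 3.71]] + [[-1.61,  -2.92,  -1.66], [0.22,  0.4,  0.23], [1.79,  3.26,  1.86]] + [[0.75, -0.56, 0.25], [2.70, -2.01, 0.91], [0.34, -0.25, 0.12]]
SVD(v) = [[0.7, 0.66, 0.27],  [-0.28, -0.09, 0.96],  [0.66, -0.74, 0.12]] @ diag([6.5666351153425495, 5.6034088041627745, 3.6504401152985997]) @ [[-0.46, -0.23, 0.86],[-0.43, -0.78, -0.45],[0.77, -0.58, 0.26]]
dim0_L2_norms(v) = [4.8, 5.1, 6.22]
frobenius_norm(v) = 9.37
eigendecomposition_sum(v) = [[-1.56+1.83j, -2.42-1.36j, 0.56-0.35j], [(1.86+0.92j), -0.63+2.32j, (-0.41-0.4j)], [(-0.23-0.39j), 0.39-0.35j, 0.03+0.12j]] + [[(-1.56-1.83j), -2.42+1.36j, (0.56+0.35j)], [1.86-0.92j, (-0.63-2.32j), (-0.41+0.4j)], [(-0.23+0.39j), (0.39+0.35j), (0.03-0.12j)]] + [[(0.15+0j),(0.3-0j),(1.39-0j)], [0.04+0.00j,0.09-0.00j,(0.41-0j)], [(0.6+0j),1.20-0.00j,5.62-0.00j]]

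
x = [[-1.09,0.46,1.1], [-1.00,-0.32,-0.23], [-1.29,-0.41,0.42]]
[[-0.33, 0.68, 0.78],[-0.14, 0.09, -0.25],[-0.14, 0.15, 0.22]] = x@[[0.23, -0.31, 0.06], [-0.31, 0.65, 0.04], [0.06, 0.04, 0.75]]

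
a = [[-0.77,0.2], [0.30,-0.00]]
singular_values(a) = [0.85, 0.07]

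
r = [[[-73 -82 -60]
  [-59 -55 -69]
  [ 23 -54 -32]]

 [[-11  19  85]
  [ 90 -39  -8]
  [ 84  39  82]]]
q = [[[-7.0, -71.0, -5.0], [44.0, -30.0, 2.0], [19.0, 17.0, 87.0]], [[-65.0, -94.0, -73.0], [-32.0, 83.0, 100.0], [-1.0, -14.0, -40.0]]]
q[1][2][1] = -14.0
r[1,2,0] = 84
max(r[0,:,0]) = 23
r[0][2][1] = -54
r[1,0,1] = 19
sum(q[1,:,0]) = -98.0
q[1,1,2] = 100.0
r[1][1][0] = 90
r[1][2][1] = 39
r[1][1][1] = -39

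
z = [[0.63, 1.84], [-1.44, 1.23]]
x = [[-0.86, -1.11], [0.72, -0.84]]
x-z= [[-1.49,-2.95], [2.16,-2.07]]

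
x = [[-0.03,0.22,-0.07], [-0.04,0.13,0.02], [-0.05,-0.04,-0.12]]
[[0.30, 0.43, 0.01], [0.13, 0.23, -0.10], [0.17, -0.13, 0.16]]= x @[[-1.29, 1.13, 0.68], [0.80, 2.1, -0.34], [-1.17, -0.06, -1.53]]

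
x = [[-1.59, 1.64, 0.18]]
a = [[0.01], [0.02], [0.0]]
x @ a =[[0.02]]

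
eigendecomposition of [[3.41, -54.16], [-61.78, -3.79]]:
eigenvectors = [[0.71, 0.66], [-0.71, 0.75]]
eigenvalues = [57.77, -58.15]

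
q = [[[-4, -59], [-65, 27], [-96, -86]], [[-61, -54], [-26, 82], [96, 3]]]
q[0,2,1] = -86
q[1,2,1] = 3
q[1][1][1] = 82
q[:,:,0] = [[-4, -65, -96], [-61, -26, 96]]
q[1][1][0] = -26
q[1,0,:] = [-61, -54]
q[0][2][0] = -96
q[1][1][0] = -26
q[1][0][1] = -54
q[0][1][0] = -65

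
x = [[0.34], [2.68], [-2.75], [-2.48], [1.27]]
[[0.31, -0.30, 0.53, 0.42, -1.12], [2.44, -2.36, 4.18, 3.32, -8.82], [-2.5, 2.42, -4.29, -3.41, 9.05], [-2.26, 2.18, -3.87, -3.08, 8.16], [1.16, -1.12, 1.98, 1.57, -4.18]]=x @ [[0.91, -0.88, 1.56, 1.24, -3.29]]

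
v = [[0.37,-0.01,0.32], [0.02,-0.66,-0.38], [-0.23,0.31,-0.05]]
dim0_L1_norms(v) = [0.62, 0.98, 0.75]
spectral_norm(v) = 0.81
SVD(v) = [[0.16, 0.85, 0.50], [-0.94, -0.03, 0.35], [0.32, -0.53, 0.79]] @ diag([0.8141984216075799, 0.5550152687378401, 0.018411456204984668]) @ [[-0.04, 0.88, 0.48],[0.78, -0.27, 0.56],[0.62, 0.40, -0.68]]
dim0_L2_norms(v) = [0.44, 0.73, 0.5]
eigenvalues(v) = [0.17, -0.13, -0.38]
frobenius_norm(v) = 0.99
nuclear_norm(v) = 1.39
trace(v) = -0.34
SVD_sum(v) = [[-0.01, 0.11, 0.06], [0.03, -0.67, -0.37], [-0.01, 0.22, 0.12]] + [[0.37, -0.13, 0.26], [-0.01, 0.00, -0.01], [-0.23, 0.08, -0.16]] + [[0.01,0.00,-0.01], [0.0,0.0,-0.00], [0.01,0.01,-0.01]]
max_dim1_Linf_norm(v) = 0.66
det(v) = 0.01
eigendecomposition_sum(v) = [[0.31, 0.10, 0.28], [0.09, 0.03, 0.09], [-0.19, -0.06, -0.17]] + [[0.13, 0.17, 0.29], [0.14, 0.19, 0.33], [-0.20, -0.26, -0.44]] + [[-0.07,-0.28,-0.25], [-0.22,-0.88,-0.79], [0.16,0.63,0.57]]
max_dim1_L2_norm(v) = 0.76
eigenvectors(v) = [[0.82, -0.47, 0.25], [0.25, -0.53, 0.79], [-0.51, 0.71, -0.56]]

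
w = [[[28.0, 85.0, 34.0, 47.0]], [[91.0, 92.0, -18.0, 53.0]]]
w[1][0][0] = 91.0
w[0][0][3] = 47.0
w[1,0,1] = 92.0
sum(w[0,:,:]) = 194.0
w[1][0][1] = 92.0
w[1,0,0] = 91.0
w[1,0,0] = 91.0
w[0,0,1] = 85.0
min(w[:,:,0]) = 28.0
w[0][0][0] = 28.0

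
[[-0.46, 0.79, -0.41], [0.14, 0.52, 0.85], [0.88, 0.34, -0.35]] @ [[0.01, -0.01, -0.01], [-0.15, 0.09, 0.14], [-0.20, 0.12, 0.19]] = [[-0.04, 0.03, 0.04],[-0.25, 0.15, 0.23],[0.03, -0.02, -0.03]]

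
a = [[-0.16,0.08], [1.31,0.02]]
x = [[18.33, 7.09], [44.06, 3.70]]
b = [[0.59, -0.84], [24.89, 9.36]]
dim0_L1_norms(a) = [1.47, 0.1]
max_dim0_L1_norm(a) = 1.47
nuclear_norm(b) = 27.59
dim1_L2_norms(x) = [19.65, 44.22]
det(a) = -0.11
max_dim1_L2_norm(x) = 44.22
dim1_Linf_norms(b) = [0.84, 24.89]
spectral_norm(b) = 26.59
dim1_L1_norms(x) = [25.42, 47.76]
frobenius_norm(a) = 1.32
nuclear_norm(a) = 1.40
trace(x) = 22.03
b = a @ x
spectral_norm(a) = 1.32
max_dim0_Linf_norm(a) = 1.31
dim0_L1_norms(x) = [62.39, 10.79]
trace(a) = -0.14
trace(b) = 9.95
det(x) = -244.56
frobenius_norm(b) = 26.61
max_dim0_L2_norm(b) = 24.9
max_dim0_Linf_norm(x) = 44.06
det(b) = 26.43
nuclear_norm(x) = 53.20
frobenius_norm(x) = 48.39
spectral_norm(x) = 48.12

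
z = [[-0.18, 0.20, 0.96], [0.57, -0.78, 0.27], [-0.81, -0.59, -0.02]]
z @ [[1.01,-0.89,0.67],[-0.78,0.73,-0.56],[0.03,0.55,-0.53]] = [[-0.31, 0.83, -0.74], [1.19, -0.93, 0.68], [-0.36, 0.28, -0.2]]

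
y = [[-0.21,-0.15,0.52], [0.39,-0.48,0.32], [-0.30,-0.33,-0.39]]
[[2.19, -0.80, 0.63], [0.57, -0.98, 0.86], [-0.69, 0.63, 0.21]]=y @ [[-1.75,  -0.56,  -0.14],[-0.34,  0.51,  -1.4],[3.40,  -1.62,  0.75]]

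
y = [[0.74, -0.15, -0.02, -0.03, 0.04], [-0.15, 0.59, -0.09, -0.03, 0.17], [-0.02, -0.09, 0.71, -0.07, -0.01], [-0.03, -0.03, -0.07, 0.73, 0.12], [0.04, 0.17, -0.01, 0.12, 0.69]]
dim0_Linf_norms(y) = [0.74, 0.59, 0.71, 0.73, 0.69]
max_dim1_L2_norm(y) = 0.76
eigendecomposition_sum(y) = [[0.04, 0.09, 0.03, 0.04, -0.06],[0.09, 0.17, 0.06, 0.07, -0.12],[0.03, 0.06, 0.02, 0.02, -0.04],[0.04, 0.07, 0.02, 0.03, -0.05],[-0.06, -0.12, -0.04, -0.05, 0.08]] + [[0.09, -0.14, 0.11, -0.14, -0.17],[-0.14, 0.22, -0.16, 0.21, 0.25],[0.11, -0.16, 0.12, -0.15, -0.19],[-0.14, 0.21, -0.15, 0.19, 0.24],[-0.17, 0.25, -0.19, 0.24, 0.29]] + [[0.49, -0.2, -0.13, 0.26, 0.16], [-0.20, 0.08, 0.05, -0.11, -0.07], [-0.13, 0.05, 0.03, -0.07, -0.04], [0.26, -0.11, -0.07, 0.14, 0.09], [0.16, -0.07, -0.04, 0.09, 0.05]] + [[0.11, 0.11, -0.03, -0.19, 0.11],[0.11, 0.11, -0.03, -0.20, 0.11],[-0.03, -0.03, 0.01, 0.05, -0.03],[-0.19, -0.20, 0.05, 0.35, -0.2],[0.11, 0.11, -0.03, -0.20, 0.11]] + [[0.0, 0.0, -0.00, -0.0, -0.0], [0.00, 0.00, -0.01, -0.00, -0.01], [-0.0, -0.01, 0.53, 0.08, 0.29], [-0.0, -0.0, 0.08, 0.01, 0.04], [-0.0, -0.01, 0.29, 0.04, 0.15]]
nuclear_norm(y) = 3.46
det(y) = 0.12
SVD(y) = [[-0.32,-0.78,-0.01,-0.39,-0.36], [0.49,0.32,-0.02,-0.40,-0.7], [-0.36,0.2,0.87,0.1,-0.24], [0.46,-0.42,0.13,0.72,-0.28], [0.56,-0.26,0.47,-0.40,0.49]] @ diag([0.9202805750483045, 0.8035793541633542, 0.6965436518825115, 0.6871159740095061, 0.3524804448963233]) @ [[-0.32, 0.49, -0.36, 0.46, 0.56], [-0.78, 0.32, 0.20, -0.42, -0.26], [-0.01, -0.02, 0.87, 0.13, 0.47], [-0.39, -0.4, 0.10, 0.72, -0.4], [-0.36, -0.7, -0.24, -0.28, 0.49]]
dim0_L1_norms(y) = [0.98, 1.03, 0.9, 0.98, 1.03]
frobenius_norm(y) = 1.60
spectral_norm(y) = 0.92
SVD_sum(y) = [[0.09, -0.14, 0.11, -0.14, -0.17], [-0.14, 0.22, -0.16, 0.21, 0.25], [0.11, -0.16, 0.12, -0.15, -0.19], [-0.14, 0.21, -0.15, 0.19, 0.24], [-0.17, 0.25, -0.19, 0.24, 0.29]] + [[0.49, -0.20, -0.13, 0.26, 0.16], [-0.2, 0.08, 0.05, -0.11, -0.07], [-0.13, 0.05, 0.03, -0.07, -0.04], [0.26, -0.11, -0.07, 0.14, 0.09], [0.16, -0.07, -0.04, 0.09, 0.05]] + [[0.00, 0.0, -0.0, -0.0, -0.0], [0.00, 0.0, -0.01, -0.00, -0.01], [-0.0, -0.01, 0.53, 0.08, 0.29], [-0.00, -0.0, 0.08, 0.01, 0.04], [-0.0, -0.01, 0.29, 0.04, 0.15]] + [[0.11, 0.11, -0.03, -0.19, 0.11], [0.11, 0.11, -0.03, -0.2, 0.11], [-0.03, -0.03, 0.01, 0.05, -0.03], [-0.19, -0.20, 0.05, 0.35, -0.2], [0.11, 0.11, -0.03, -0.20, 0.11]] + [[0.04, 0.09, 0.03, 0.04, -0.06], [0.09, 0.17, 0.06, 0.07, -0.12], [0.03, 0.06, 0.02, 0.02, -0.04], [0.04, 0.07, 0.02, 0.03, -0.05], [-0.06, -0.12, -0.04, -0.05, 0.08]]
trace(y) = 3.46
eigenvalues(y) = [0.35, 0.92, 0.8, 0.69, 0.7]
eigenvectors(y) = [[0.36, 0.32, -0.78, 0.39, -0.01], [0.7, -0.49, 0.32, 0.4, -0.02], [0.24, 0.36, 0.20, -0.10, 0.87], [0.28, -0.46, -0.42, -0.72, 0.13], [-0.49, -0.56, -0.26, 0.4, 0.47]]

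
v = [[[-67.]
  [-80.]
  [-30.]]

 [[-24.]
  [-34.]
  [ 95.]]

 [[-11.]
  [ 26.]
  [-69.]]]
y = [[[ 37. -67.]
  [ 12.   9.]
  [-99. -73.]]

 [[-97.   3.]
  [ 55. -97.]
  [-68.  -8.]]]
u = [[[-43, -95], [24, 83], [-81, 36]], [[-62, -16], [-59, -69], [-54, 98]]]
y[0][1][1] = 9.0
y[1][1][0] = 55.0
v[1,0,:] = [-24.0]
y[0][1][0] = 12.0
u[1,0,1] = -16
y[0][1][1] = 9.0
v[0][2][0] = -30.0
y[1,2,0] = -68.0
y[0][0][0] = 37.0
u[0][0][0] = -43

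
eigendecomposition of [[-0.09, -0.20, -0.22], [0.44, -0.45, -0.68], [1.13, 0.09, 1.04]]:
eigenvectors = [[-0.10+0.00j, (0.24+0.28j), 0.24-0.28j], [(-0.48+0j), (0.86+0j), 0.86-0.00j], [(0.87+0j), -0.18-0.32j, (-0.18+0.32j)]]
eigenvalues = [(0.86+0j), (-0.18+0.39j), (-0.18-0.39j)]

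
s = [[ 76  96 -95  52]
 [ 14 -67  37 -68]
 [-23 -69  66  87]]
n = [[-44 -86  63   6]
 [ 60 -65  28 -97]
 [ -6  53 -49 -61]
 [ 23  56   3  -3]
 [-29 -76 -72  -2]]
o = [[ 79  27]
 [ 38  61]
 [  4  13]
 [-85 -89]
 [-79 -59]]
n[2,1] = 53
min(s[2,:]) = -69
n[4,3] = -2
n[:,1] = [-86, -65, 53, 56, -76]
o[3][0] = -85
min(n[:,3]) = -97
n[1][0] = 60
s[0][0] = 76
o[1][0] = 38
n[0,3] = 6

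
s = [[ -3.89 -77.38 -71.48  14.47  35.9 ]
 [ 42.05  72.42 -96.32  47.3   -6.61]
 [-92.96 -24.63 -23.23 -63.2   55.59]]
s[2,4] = 55.59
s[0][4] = 35.9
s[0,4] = 35.9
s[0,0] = -3.89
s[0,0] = -3.89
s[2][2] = -23.23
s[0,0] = -3.89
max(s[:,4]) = 55.59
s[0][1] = -77.38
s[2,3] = -63.2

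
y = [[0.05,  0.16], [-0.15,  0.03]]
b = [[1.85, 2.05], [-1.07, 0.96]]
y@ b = [[-0.08, 0.26],[-0.31, -0.28]]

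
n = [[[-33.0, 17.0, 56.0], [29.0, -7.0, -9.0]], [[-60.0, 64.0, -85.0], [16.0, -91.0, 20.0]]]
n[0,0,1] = 17.0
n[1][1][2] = 20.0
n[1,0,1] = 64.0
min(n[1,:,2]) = -85.0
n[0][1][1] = -7.0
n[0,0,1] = 17.0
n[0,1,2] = -9.0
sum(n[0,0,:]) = 40.0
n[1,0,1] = 64.0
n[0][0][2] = 56.0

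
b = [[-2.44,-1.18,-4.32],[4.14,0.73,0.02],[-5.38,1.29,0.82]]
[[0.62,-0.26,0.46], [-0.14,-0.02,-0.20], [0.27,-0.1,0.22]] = b @ [[-0.05, 0.01, -0.05], [0.09, -0.09, 0.01], [-0.14, 0.08, -0.08]]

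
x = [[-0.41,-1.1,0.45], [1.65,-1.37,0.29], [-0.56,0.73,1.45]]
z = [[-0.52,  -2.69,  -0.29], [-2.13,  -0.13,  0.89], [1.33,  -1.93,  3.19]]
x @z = [[3.15, 0.38, 0.58], [2.45, -4.82, -0.77], [0.66, -1.39, 5.44]]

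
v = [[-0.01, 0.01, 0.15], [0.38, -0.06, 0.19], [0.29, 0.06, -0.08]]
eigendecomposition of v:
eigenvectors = [[-0.35, -0.52, 0.22], [-0.8, 0.23, -0.97], [-0.49, 0.82, -0.10]]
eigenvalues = [0.22, -0.25, -0.12]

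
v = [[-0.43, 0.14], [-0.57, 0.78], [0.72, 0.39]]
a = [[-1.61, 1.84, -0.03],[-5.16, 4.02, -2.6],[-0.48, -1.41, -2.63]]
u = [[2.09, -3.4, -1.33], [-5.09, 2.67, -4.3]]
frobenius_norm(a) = 8.04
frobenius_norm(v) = 1.34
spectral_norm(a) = 7.41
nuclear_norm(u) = 11.08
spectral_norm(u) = 7.52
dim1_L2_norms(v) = [0.45, 0.97, 0.82]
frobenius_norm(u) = 8.32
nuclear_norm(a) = 10.54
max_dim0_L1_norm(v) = 1.72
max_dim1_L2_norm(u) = 7.18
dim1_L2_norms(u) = [4.21, 7.18]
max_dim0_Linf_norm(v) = 0.78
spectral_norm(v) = 1.08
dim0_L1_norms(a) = [7.25, 7.27, 5.26]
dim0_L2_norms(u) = [5.5, 4.32, 4.5]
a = v @ u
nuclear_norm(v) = 1.88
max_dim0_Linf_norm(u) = 5.09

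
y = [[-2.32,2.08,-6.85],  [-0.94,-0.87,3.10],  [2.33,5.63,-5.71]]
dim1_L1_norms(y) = [11.25, 4.91, 13.67]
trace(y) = -8.90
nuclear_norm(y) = 16.28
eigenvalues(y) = [(-5.21+3.06j), (-5.21-3.06j), (1.51+0j)]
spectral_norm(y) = 10.90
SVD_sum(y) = [[0.32, 3.53, -5.83], [-0.15, -1.62, 2.69], [0.37, 4.08, -6.75]] + [[-2.51, -1.59, -1.1], [-0.09, -0.05, -0.04], [2.14, 1.35, 0.93]] + [[-0.12, 0.14, 0.08], [-0.71, 0.81, 0.45], [-0.17, 0.2, 0.11]]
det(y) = 55.19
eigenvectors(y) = [[0.86+0.00j, (0.86-0j), (-0.42+0j)], [(-0.14+0.14j), -0.14-0.14j, 0.78+0.00j], [(0.32-0.34j), (0.32+0.34j), (0.47+0j)]]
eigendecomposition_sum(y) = [[(-1.16+4.02j), 1.37+4.90j, -3.29-4.52j], [-0.48-0.86j, -1.04-0.59j, (1.3+0.2j)], [(1.16+1.95j), 2.45+1.28j, -3.01-0.38j]] + [[(-1.16-4.02j), 1.37-4.90j, -3.29+4.52j],  [(-0.48+0.86j), -1.04+0.59j, 1.30-0.20j],  [(1.16-1.95j), (2.45-1.28j), -3.01+0.38j]] + [[(-0.01-0j), (-0.65-0j), (-0.27+0j)], [(0.01+0j), 1.21+0.00j, 0.51-0.00j], [(0.01+0j), 0.73+0.00j, (0.31-0j)]]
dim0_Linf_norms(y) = [2.33, 5.63, 6.85]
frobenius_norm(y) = 11.73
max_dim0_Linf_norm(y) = 6.85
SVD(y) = [[0.63, 0.76, 0.17], [-0.29, 0.03, 0.96], [0.72, -0.65, 0.24]] @ diag([10.90072133774652, 4.1598765715943165, 1.217128270108976]) @ [[0.05,0.52,-0.85], [-0.79,-0.50,-0.35], [-0.61,0.69,0.39]]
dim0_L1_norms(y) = [5.59, 8.58, 15.66]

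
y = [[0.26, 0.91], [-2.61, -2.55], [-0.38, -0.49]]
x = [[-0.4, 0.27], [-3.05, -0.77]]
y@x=[[-2.88,  -0.63], [8.82,  1.26], [1.65,  0.27]]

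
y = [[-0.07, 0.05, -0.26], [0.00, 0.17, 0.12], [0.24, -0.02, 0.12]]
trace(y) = 0.22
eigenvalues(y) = [(0.02+0.24j), (0.02-0.24j), (0.18+0j)]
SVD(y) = [[-0.70, 0.13, 0.70],  [0.27, -0.86, 0.43],  [0.66, 0.49, 0.57]] @ diag([0.3597468306318264, 0.20093628950773051, 0.1445919271924318]) @ [[0.58,  -0.01,  0.82], [0.54,  -0.75,  -0.39], [0.61,  0.66,  -0.43]]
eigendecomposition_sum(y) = [[(-0.04+0.12j), (0.02-0.01j), (-0.13+0.01j)], [(-0.03-0.04j), 0.01j, 0.03-0.05j], [(0.12-0.01j), (-0.02-0.01j), 0.06+0.11j]] + [[-0.04-0.12j, (0.02+0.01j), -0.13-0.01j],  [(-0.03+0.04j), -0.01j, 0.03+0.05j],  [(0.12+0.01j), -0.02+0.01j, (0.06-0.11j)]] + [[(0.01-0j),(0.02+0j),0.01+0.00j], [0.06-0.00j,(0.17+0j),(0.07+0j)], [(0.01-0j),(0.02+0j),0.01+0.00j]]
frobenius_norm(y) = 0.44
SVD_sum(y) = [[-0.15, 0.00, -0.21], [0.06, -0.0, 0.08], [0.14, -0.0, 0.19]] + [[0.01, -0.02, -0.01], [-0.09, 0.13, 0.07], [0.05, -0.07, -0.04]] + [[0.06, 0.07, -0.04],[0.04, 0.04, -0.03],[0.05, 0.06, -0.04]]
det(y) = 0.01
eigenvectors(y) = [[0.70+0.00j, (0.7-0j), -0.11+0.00j],  [-0.15+0.23j, -0.15-0.23j, (-0.99+0j)],  [(-0.27-0.6j), -0.27+0.60j, -0.09+0.00j]]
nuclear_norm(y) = 0.71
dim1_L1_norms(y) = [0.38, 0.29, 0.38]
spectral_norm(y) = 0.36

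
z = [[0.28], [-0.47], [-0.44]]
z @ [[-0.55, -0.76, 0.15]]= [[-0.15, -0.21, 0.04], [0.26, 0.36, -0.07], [0.24, 0.33, -0.07]]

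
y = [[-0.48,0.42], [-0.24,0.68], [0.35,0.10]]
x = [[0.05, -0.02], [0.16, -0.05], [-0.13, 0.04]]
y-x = [[-0.53, 0.44], [-0.40, 0.73], [0.48, 0.06]]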